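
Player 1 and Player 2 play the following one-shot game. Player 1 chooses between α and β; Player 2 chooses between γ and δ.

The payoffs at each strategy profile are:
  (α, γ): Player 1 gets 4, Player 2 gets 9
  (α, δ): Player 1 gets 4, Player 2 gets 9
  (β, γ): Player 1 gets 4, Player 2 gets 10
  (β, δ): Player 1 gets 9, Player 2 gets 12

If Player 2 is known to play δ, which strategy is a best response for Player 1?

β

Against δ, Player 1 earns 4 from α and 9 from β.
So β is the best response.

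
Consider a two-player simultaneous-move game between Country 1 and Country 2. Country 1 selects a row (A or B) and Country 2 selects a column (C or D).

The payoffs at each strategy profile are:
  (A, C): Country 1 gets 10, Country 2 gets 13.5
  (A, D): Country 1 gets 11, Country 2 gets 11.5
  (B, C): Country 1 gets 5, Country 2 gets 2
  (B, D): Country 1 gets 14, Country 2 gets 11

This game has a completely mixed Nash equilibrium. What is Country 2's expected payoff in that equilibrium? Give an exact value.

251/22

First find x, the probability Country 1 plays A, from Country 2's indifference between C and D: 13.5x + 2(1−x) = 11.5x + 11(1−x), giving x = 9/11.
Since Country 2 is indifferent in equilibrium, Country 2's expected payoff equals the payoff from either column against (9/11, 2/11). Using C: 13.5(9/11) + 2(2/11) = 251/22.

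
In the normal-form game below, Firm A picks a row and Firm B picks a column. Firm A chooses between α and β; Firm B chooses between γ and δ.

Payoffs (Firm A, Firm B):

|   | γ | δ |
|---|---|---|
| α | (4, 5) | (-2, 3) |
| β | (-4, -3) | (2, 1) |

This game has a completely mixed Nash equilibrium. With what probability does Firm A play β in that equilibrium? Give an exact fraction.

Let p be the probability that Firm A plays α. In a completely mixed equilibrium, Firm B must be indifferent between γ and δ.
Firm B's expected payoff from γ is 5p − 3(1−p); from δ it is 3p + (1−p).
Setting these equal: 8p − 3 = 2p + 1, so p = 2/3.
Therefore Firm A plays β with probability 1 − 2/3 = 1/3.

1/3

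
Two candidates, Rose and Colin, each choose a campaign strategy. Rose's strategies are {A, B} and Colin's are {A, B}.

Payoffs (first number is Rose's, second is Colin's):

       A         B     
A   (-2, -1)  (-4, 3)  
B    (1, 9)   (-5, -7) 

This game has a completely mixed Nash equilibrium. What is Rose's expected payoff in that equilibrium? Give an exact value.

-7/2

First find y, the probability Colin plays A, from Rose's indifference between A and B: −2y − 4(1−y) = y − 5(1−y), giving y = 1/4.
Since Rose is indifferent in equilibrium, Rose's expected payoff equals the payoff from either row against (1/4, 3/4). Using A: −2(1/4) − 4(3/4) = -7/2.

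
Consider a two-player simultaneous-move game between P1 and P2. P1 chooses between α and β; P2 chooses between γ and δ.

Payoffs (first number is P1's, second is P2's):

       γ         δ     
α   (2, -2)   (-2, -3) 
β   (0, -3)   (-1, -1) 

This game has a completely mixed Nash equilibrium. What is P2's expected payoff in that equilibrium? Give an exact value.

-7/3

First find p, the probability P1 plays α, from P2's indifference between γ and δ: −2p − 3(1−p) = −3p − (1−p), giving p = 2/3.
Since P2 is indifferent in equilibrium, P2's expected payoff equals the payoff from either column against (2/3, 1/3). Using γ: −2(2/3) − 3(1/3) = -7/3.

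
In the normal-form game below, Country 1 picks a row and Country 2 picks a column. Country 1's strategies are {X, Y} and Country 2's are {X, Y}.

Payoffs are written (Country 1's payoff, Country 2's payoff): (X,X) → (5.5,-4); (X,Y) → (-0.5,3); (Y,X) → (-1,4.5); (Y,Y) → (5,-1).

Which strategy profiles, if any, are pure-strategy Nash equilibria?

(X, X): Country 2 prefers Y (3 > -4) — not an equilibrium.
(X, Y): Country 1 prefers Y (5 > -0.5) — not an equilibrium.
(Y, X): Country 1 prefers X (5.5 > -1) — not an equilibrium.
(Y, Y): Country 2 prefers X (4.5 > -1) — not an equilibrium.

none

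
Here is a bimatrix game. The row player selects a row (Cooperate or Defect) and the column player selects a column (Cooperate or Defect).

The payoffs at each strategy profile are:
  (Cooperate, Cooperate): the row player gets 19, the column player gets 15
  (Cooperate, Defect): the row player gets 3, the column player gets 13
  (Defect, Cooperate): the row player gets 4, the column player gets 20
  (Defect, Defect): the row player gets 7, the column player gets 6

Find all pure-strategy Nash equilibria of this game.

(Cooperate, Cooperate)

(Cooperate, Cooperate): the row player gets 19 ≥ 4 from Defect, and the column player gets 15 ≥ 13 from Defect — Nash equilibrium.
(Cooperate, Defect): the row player prefers Defect (7 > 3); the column player prefers Cooperate (15 > 13) — not an equilibrium.
(Defect, Cooperate): the row player prefers Cooperate (19 > 4) — not an equilibrium.
(Defect, Defect): the column player prefers Cooperate (20 > 6) — not an equilibrium.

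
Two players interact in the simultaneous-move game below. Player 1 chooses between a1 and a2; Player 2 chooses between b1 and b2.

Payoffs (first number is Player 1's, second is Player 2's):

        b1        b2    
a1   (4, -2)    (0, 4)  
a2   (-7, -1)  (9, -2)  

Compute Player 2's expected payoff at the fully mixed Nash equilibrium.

First find p, the probability Player 1 plays a1, from Player 2's indifference between b1 and b2: −2p − (1−p) = 4p − 2(1−p), giving p = 1/7.
Since Player 2 is indifferent in equilibrium, Player 2's expected payoff equals the payoff from either column against (1/7, 6/7). Using b1: −2(1/7) − (6/7) = -8/7.

-8/7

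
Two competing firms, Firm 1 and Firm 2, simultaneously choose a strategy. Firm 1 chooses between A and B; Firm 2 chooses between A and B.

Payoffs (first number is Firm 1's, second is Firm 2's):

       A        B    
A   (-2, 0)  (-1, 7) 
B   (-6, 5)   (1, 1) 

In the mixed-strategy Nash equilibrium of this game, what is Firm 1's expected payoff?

First find y, the probability Firm 2 plays A, from Firm 1's indifference between A and B: −2y − (1−y) = −6y + (1−y), giving y = 1/3.
Since Firm 1 is indifferent in equilibrium, Firm 1's expected payoff equals the payoff from either row against (1/3, 2/3). Using A: −2(1/3) − (2/3) = -4/3.

-4/3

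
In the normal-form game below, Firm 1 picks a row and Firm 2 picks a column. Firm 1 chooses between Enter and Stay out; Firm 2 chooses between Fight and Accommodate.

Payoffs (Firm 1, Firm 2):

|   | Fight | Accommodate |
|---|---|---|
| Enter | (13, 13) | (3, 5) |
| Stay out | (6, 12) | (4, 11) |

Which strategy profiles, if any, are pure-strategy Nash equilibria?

(Enter, Fight): Firm 1 gets 13 ≥ 6 from Stay out, and Firm 2 gets 13 ≥ 5 from Accommodate — Nash equilibrium.
(Enter, Accommodate): Firm 1 prefers Stay out (4 > 3); Firm 2 prefers Fight (13 > 5) — not an equilibrium.
(Stay out, Fight): Firm 1 prefers Enter (13 > 6) — not an equilibrium.
(Stay out, Accommodate): Firm 2 prefers Fight (12 > 11) — not an equilibrium.

(Enter, Fight)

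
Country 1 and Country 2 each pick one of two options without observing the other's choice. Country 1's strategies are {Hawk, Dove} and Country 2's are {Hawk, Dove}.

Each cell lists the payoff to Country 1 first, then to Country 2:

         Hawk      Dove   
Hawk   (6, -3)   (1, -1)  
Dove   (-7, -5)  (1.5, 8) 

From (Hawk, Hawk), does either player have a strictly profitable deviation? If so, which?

Country 1 at (Hawk, Hawk) earns 6; deviating to Dove yields -7 — not better.
Country 2 earns -3; deviating to Dove yields -1 — a strict improvement.
Only Country 2 has a strictly profitable deviation.

Country 2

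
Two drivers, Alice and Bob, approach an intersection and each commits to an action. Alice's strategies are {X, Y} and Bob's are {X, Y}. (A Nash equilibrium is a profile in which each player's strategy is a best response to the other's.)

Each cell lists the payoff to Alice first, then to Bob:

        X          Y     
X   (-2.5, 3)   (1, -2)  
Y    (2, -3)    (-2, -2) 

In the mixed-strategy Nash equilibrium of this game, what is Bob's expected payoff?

-2

First find x, the probability Alice plays X, from Bob's indifference between X and Y: 3x − 3(1−x) = −2x − 2(1−x), giving x = 1/6.
Since Bob is indifferent in equilibrium, Bob's expected payoff equals the payoff from either column against (1/6, 5/6). Using X: 3(1/6) − 3(5/6) = -2.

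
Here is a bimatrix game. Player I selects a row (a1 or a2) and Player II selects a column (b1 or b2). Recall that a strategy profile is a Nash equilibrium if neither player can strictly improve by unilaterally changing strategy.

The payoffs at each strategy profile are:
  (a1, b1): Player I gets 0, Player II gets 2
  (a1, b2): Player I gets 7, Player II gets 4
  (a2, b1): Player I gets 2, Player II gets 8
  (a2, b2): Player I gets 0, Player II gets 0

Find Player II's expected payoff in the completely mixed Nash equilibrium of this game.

16/5

First find p, the probability Player I plays a1, from Player II's indifference between b1 and b2: 2p + 8(1−p) = 4p, giving p = 4/5.
Since Player II is indifferent in equilibrium, Player II's expected payoff equals the payoff from either column against (4/5, 1/5). Using b1: 2(4/5) + 8(1/5) = 16/5.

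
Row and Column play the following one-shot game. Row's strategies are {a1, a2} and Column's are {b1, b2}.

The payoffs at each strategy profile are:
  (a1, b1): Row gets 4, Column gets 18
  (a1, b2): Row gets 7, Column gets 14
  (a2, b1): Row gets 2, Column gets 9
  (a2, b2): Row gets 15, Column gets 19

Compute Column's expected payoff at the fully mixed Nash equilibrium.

108/7

First find p, the probability Row plays a1, from Column's indifference between b1 and b2: 18p + 9(1−p) = 14p + 19(1−p), giving p = 5/7.
Since Column is indifferent in equilibrium, Column's expected payoff equals the payoff from either column against (5/7, 2/7). Using b1: 18(5/7) + 9(2/7) = 108/7.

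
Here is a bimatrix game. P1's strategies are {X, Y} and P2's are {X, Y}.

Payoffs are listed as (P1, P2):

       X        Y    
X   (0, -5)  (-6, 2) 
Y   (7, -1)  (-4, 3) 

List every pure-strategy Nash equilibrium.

(Y, Y)

(X, X): P1 prefers Y (7 > 0); P2 prefers Y (2 > -5) — not an equilibrium.
(X, Y): P1 prefers Y (-4 > -6) — not an equilibrium.
(Y, X): P2 prefers Y (3 > -1) — not an equilibrium.
(Y, Y): P1 gets -4 ≥ -6 from X, and P2 gets 3 ≥ -1 from X — Nash equilibrium.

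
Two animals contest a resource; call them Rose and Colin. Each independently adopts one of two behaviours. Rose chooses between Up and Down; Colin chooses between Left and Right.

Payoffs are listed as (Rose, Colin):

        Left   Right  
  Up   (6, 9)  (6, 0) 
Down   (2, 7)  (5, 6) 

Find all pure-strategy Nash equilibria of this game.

(Up, Left): Rose gets 6 ≥ 2 from Down, and Colin gets 9 ≥ 0 from Right — Nash equilibrium.
(Up, Right): Colin prefers Left (9 > 0) — not an equilibrium.
(Down, Left): Rose prefers Up (6 > 2) — not an equilibrium.
(Down, Right): Rose prefers Up (6 > 5); Colin prefers Left (7 > 6) — not an equilibrium.

(Up, Left)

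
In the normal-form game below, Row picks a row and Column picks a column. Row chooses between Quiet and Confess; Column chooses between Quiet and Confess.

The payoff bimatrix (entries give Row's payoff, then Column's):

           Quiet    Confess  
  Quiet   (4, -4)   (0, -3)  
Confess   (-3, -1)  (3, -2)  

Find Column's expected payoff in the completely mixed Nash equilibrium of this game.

First find x, the probability Row plays Quiet, from Column's indifference between Quiet and Confess: −4x − (1−x) = −3x − 2(1−x), giving x = 1/2.
Since Column is indifferent in equilibrium, Column's expected payoff equals the payoff from either column against (1/2, 1/2). Using Quiet: −4(1/2) − (1/2) = -5/2.

-5/2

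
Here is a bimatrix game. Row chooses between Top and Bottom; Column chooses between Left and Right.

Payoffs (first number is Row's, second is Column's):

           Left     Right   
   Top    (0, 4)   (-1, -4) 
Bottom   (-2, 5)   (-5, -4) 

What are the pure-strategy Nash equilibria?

(Top, Left): Row gets 0 ≥ -2 from Bottom, and Column gets 4 ≥ -4 from Right — Nash equilibrium.
(Top, Right): Column prefers Left (4 > -4) — not an equilibrium.
(Bottom, Left): Row prefers Top (0 > -2) — not an equilibrium.
(Bottom, Right): Row prefers Top (-1 > -5); Column prefers Left (5 > -4) — not an equilibrium.

(Top, Left)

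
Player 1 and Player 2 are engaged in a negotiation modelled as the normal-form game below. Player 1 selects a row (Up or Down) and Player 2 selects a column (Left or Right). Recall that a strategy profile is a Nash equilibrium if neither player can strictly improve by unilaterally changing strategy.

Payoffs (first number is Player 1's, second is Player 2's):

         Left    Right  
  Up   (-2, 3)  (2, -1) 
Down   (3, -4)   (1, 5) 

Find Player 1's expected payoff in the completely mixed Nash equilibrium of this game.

4/3

First find y, the probability Player 2 plays Left, from Player 1's indifference between Up and Down: −2y + 2(1−y) = 3y + (1−y), giving y = 1/6.
Since Player 1 is indifferent in equilibrium, Player 1's expected payoff equals the payoff from either row against (1/6, 5/6). Using Up: −2(1/6) + 2(5/6) = 4/3.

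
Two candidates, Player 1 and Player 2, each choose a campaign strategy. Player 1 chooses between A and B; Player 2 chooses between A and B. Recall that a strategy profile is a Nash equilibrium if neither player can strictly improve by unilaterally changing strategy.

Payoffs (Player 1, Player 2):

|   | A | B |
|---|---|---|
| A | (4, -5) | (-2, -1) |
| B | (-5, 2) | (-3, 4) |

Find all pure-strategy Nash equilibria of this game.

(A, B)

(A, A): Player 2 prefers B (-1 > -5) — not an equilibrium.
(A, B): Player 1 gets -2 ≥ -3 from B, and Player 2 gets -1 ≥ -5 from A — Nash equilibrium.
(B, A): Player 1 prefers A (4 > -5); Player 2 prefers B (4 > 2) — not an equilibrium.
(B, B): Player 1 prefers A (-2 > -3) — not an equilibrium.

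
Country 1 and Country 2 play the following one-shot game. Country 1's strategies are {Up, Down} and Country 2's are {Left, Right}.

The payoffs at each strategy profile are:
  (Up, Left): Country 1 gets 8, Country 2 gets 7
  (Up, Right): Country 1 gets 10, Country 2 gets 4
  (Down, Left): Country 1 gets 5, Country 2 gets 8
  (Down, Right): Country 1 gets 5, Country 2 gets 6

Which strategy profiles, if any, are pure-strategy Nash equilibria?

(Up, Left)

(Up, Left): Country 1 gets 8 ≥ 5 from Down, and Country 2 gets 7 ≥ 4 from Right — Nash equilibrium.
(Up, Right): Country 2 prefers Left (7 > 4) — not an equilibrium.
(Down, Left): Country 1 prefers Up (8 > 5) — not an equilibrium.
(Down, Right): Country 1 prefers Up (10 > 5); Country 2 prefers Left (8 > 6) — not an equilibrium.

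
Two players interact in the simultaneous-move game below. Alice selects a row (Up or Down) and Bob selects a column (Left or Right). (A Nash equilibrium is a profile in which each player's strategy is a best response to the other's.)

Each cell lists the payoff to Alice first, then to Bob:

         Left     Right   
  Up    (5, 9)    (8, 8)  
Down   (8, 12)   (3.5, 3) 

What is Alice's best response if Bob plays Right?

Up

Against Right, Alice earns 8 from Up and 3.5 from Down.
So Up is the best response.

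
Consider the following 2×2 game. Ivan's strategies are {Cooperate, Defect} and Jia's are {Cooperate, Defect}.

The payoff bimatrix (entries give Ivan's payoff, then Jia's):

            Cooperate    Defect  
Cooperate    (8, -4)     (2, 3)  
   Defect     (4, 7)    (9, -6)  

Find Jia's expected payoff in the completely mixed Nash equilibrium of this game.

First find x, the probability Ivan plays Cooperate, from Jia's indifference between Cooperate and Defect: −4x + 7(1−x) = 3x − 6(1−x), giving x = 13/20.
Since Jia is indifferent in equilibrium, Jia's expected payoff equals the payoff from either column against (13/20, 7/20). Using Cooperate: −4(13/20) + 7(7/20) = -3/20.

-3/20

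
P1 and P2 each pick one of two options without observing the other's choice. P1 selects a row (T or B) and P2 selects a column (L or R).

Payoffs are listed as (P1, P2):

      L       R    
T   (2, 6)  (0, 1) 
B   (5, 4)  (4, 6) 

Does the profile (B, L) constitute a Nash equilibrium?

At (B, L), P1 earns 5; switching to T would give 2, so P1 has no profitable deviation.
P2 earns 4; switching to R would give 6, so P2 would deviate.
Since at least one player can profitably deviate, this is not a Nash equilibrium.

No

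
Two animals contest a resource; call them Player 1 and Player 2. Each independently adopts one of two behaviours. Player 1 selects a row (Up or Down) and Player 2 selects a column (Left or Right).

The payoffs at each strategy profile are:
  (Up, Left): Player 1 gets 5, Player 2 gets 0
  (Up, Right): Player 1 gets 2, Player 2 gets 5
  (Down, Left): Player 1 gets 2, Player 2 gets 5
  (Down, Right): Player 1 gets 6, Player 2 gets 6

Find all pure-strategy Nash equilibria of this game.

(Up, Left): Player 2 prefers Right (5 > 0) — not an equilibrium.
(Up, Right): Player 1 prefers Down (6 > 2) — not an equilibrium.
(Down, Left): Player 1 prefers Up (5 > 2); Player 2 prefers Right (6 > 5) — not an equilibrium.
(Down, Right): Player 1 gets 6 ≥ 2 from Up, and Player 2 gets 6 ≥ 5 from Left — Nash equilibrium.

(Down, Right)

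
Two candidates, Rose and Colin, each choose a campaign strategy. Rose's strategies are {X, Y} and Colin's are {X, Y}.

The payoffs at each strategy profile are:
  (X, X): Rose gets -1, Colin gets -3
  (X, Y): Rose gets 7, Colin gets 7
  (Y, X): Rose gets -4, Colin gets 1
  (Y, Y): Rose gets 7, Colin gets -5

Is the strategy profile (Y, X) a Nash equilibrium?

At (Y, X), Rose earns -4; switching to X would give -1, so Rose would deviate.
Colin earns 1; switching to Y would give -5, so Colin has no profitable deviation.
Since at least one player can profitably deviate, this is not a Nash equilibrium.

No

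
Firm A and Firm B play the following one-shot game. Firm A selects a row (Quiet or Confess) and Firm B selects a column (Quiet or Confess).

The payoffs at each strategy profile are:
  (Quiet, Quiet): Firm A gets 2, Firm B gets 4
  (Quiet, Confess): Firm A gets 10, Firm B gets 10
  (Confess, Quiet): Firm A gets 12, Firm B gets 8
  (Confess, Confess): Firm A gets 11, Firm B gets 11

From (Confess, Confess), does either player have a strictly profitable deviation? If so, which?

Neither

Firm A at (Confess, Confess) earns 11; deviating to Quiet yields 10 — not better.
Firm B earns 11; deviating to Quiet yields 8 — not better.
Neither player can strictly improve; the profile is a Nash equilibrium.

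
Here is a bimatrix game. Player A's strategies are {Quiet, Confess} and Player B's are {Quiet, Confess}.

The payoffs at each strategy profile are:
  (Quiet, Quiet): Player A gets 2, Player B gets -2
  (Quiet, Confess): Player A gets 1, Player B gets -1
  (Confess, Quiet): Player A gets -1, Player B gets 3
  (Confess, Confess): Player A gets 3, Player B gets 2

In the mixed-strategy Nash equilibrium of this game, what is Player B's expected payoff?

First find p, the probability Player A plays Quiet, from Player B's indifference between Quiet and Confess: −2p + 3(1−p) = −p + 2(1−p), giving p = 1/2.
Since Player B is indifferent in equilibrium, Player B's expected payoff equals the payoff from either column against (1/2, 1/2). Using Quiet: −2(1/2) + 3(1/2) = 1/2.

1/2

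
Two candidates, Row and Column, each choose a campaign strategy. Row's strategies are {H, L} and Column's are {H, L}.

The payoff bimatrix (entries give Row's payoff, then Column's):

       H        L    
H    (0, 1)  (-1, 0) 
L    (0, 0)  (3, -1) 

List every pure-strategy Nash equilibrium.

(H, H) and (L, H)

(H, H): Row gets 0 ≥ 0 from L, and Column gets 1 ≥ 0 from L — Nash equilibrium.
(H, L): Row prefers L (3 > -1); Column prefers H (1 > 0) — not an equilibrium.
(L, H): Row gets 0 ≥ 0 from H, and Column gets 0 ≥ -1 from L — Nash equilibrium.
(L, L): Column prefers H (0 > -1) — not an equilibrium.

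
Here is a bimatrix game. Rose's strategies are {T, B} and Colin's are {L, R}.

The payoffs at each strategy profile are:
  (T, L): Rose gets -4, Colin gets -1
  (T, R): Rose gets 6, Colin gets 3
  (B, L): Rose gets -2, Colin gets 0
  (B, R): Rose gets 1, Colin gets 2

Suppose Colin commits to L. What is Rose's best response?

B

Against L, Rose earns -4 from T and -2 from B.
So B is the best response.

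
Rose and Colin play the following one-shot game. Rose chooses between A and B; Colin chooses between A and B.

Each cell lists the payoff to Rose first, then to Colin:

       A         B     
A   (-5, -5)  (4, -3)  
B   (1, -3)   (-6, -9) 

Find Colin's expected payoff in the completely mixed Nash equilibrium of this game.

-9/2

First find p, the probability Rose plays A, from Colin's indifference between A and B: −5p − 3(1−p) = −3p − 9(1−p), giving p = 3/4.
Since Colin is indifferent in equilibrium, Colin's expected payoff equals the payoff from either column against (3/4, 1/4). Using A: −5(3/4) − 3(1/4) = -9/2.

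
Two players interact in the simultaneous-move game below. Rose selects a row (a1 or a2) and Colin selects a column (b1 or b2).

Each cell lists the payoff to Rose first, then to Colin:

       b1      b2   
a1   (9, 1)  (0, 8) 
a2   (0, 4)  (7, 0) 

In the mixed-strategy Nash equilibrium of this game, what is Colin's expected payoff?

First find p, the probability Rose plays a1, from Colin's indifference between b1 and b2: p + 4(1−p) = 8p, giving p = 4/11.
Since Colin is indifferent in equilibrium, Colin's expected payoff equals the payoff from either column against (4/11, 7/11). Using b1: (4/11) + 4(7/11) = 32/11.

32/11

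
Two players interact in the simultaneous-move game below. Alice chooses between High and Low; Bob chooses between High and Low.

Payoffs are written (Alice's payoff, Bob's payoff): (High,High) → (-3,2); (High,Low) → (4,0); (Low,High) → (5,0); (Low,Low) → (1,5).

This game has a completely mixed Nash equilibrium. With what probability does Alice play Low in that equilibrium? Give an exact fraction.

2/7

Let x be the probability that Alice plays High. In a completely mixed equilibrium, Bob must be indifferent between High and Low.
Bob's expected payoff from High is 2x; from Low it is 5(1−x).
Setting these equal: 2x = −5x + 5, so x = 5/7.
Therefore Alice plays Low with probability 1 − 5/7 = 2/7.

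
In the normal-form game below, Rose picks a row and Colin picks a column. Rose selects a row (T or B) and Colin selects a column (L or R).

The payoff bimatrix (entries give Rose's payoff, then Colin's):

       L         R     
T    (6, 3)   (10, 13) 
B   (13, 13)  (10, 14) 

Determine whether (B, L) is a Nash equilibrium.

At (B, L), Rose earns 13; switching to T would give 6, so Rose has no profitable deviation.
Colin earns 13; switching to R would give 14, so Colin would deviate.
Since at least one player can profitably deviate, this is not a Nash equilibrium.

No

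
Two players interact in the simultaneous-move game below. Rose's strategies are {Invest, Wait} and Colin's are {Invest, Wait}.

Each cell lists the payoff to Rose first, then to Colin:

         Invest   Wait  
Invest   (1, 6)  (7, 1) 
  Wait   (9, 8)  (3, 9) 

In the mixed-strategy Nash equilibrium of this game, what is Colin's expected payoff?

First find p, the probability Rose plays Invest, from Colin's indifference between Invest and Wait: 6p + 8(1−p) = p + 9(1−p), giving p = 1/6.
Since Colin is indifferent in equilibrium, Colin's expected payoff equals the payoff from either column against (1/6, 5/6). Using Invest: 6(1/6) + 8(5/6) = 23/3.

23/3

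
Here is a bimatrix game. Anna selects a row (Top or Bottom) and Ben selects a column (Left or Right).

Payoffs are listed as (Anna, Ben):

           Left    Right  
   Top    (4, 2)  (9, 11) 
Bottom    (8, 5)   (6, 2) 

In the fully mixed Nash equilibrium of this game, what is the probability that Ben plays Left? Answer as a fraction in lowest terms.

3/7

Let q be the probability that Ben plays Left. In a completely mixed equilibrium, Anna must be indifferent between Top and Bottom.
Anna's expected payoff from Top is 4q + 9(1−q); from Bottom it is 8q + 6(1−q).
Setting these equal: −5q + 9 = 2q + 6, so q = 3/7.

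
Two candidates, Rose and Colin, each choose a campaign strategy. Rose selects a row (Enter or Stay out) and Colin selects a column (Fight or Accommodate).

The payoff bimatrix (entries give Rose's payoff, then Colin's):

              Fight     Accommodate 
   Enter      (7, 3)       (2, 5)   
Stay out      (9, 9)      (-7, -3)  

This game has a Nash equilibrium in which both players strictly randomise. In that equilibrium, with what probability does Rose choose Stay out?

1/7

Let x be the probability that Rose plays Enter. In a completely mixed equilibrium, Colin must be indifferent between Fight and Accommodate.
Colin's expected payoff from Fight is 3x + 9(1−x); from Accommodate it is 5x − 3(1−x).
Setting these equal: −6x + 9 = 8x − 3, so x = 6/7.
Therefore Rose plays Stay out with probability 1 − 6/7 = 1/7.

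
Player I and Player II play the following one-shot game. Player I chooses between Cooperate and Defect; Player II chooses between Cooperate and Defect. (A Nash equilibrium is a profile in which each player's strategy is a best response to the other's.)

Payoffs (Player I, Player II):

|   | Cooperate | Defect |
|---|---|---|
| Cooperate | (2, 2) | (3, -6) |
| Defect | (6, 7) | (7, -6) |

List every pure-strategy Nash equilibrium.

(Cooperate, Cooperate): Player I prefers Defect (6 > 2) — not an equilibrium.
(Cooperate, Defect): Player I prefers Defect (7 > 3); Player II prefers Cooperate (2 > -6) — not an equilibrium.
(Defect, Cooperate): Player I gets 6 ≥ 2 from Cooperate, and Player II gets 7 ≥ -6 from Defect — Nash equilibrium.
(Defect, Defect): Player II prefers Cooperate (7 > -6) — not an equilibrium.

(Defect, Cooperate)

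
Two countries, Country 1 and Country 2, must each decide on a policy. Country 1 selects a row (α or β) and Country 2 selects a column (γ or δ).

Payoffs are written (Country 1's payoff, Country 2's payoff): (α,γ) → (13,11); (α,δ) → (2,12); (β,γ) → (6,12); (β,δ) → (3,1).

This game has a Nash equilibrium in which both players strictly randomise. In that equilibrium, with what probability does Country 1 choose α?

11/12

Let p be the probability that Country 1 plays α. In a completely mixed equilibrium, Country 2 must be indifferent between γ and δ.
Country 2's expected payoff from γ is 11p + 12(1−p); from δ it is 12p + (1−p).
Setting these equal: −p + 12 = 11p + 1, so p = 11/12.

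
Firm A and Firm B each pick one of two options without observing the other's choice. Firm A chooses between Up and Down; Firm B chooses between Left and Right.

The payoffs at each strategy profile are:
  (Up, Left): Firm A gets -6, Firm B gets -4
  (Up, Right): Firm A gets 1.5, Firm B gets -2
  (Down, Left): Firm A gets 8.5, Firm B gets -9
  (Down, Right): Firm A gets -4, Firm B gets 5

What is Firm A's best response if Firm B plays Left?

Against Left, Firm A earns -6 from Up and 8.5 from Down.
So Down is the best response.

Down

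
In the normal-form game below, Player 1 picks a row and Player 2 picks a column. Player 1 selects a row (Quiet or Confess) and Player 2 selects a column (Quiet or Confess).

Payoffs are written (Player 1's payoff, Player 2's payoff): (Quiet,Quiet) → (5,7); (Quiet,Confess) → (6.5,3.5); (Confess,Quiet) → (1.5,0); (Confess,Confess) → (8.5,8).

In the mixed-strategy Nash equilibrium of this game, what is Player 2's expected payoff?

First find x, the probability Player 1 plays Quiet, from Player 2's indifference between Quiet and Confess: 7x = 3.5x + 8(1−x), giving x = 16/23.
Since Player 2 is indifferent in equilibrium, Player 2's expected payoff equals the payoff from either column against (16/23, 7/23). Using Quiet: 7(16/23) = 112/23.

112/23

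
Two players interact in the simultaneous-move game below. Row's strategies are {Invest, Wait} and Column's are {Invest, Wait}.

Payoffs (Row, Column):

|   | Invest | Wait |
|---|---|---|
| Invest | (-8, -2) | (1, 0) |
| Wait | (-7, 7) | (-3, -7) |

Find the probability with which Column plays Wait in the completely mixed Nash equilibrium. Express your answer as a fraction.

Let q be the probability that Column plays Invest. In a completely mixed equilibrium, Row must be indifferent between Invest and Wait.
Row's expected payoff from Invest is −8q + (1−q); from Wait it is −7q − 3(1−q).
Setting these equal: −9q + 1 = −4q − 3, so q = 4/5.
Therefore Column plays Wait with probability 1 − 4/5 = 1/5.

1/5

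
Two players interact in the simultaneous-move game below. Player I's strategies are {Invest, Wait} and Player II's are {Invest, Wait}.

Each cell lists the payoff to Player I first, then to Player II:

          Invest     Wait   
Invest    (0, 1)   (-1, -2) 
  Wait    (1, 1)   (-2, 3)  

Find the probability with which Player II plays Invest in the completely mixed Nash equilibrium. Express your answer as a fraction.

1/2

Let q be the probability that Player II plays Invest. In a completely mixed equilibrium, Player I must be indifferent between Invest and Wait.
Player I's expected payoff from Invest is −(1−q); from Wait it is q − 2(1−q).
Setting these equal: q − 1 = 3q − 2, so q = 1/2.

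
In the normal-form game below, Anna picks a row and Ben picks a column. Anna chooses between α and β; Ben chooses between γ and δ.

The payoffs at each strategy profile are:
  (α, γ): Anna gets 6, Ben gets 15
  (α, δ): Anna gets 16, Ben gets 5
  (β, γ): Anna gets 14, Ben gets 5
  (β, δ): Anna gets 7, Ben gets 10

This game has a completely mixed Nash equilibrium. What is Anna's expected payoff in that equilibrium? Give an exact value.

182/17

First find y, the probability Ben plays γ, from Anna's indifference between α and β: 6y + 16(1−y) = 14y + 7(1−y), giving y = 9/17.
Since Anna is indifferent in equilibrium, Anna's expected payoff equals the payoff from either row against (9/17, 8/17). Using α: 6(9/17) + 16(8/17) = 182/17.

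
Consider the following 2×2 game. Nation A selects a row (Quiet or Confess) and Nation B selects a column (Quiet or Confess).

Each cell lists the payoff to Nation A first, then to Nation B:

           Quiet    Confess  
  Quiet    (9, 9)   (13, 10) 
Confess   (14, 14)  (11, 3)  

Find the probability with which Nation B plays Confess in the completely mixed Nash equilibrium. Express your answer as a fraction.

5/7

Let q be the probability that Nation B plays Quiet. In a completely mixed equilibrium, Nation A must be indifferent between Quiet and Confess.
Nation A's expected payoff from Quiet is 9q + 13(1−q); from Confess it is 14q + 11(1−q).
Setting these equal: −4q + 13 = 3q + 11, so q = 2/7.
Therefore Nation B plays Confess with probability 1 − 2/7 = 5/7.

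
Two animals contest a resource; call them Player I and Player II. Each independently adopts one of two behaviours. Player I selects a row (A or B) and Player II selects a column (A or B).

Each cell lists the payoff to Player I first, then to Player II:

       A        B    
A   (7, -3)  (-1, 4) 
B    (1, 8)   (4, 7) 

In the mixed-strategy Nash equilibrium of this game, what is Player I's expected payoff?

29/11

First find q, the probability Player II plays A, from Player I's indifference between A and B: 7q − (1−q) = q + 4(1−q), giving q = 5/11.
Since Player I is indifferent in equilibrium, Player I's expected payoff equals the payoff from either row against (5/11, 6/11). Using A: 7(5/11) − (6/11) = 29/11.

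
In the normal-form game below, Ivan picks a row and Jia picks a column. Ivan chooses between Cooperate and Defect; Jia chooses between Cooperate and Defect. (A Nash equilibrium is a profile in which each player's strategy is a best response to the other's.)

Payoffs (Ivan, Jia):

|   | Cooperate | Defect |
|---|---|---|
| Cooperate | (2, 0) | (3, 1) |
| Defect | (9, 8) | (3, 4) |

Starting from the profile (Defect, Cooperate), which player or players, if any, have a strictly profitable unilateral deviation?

Ivan at (Defect, Cooperate) earns 9; deviating to Cooperate yields 2 — not better.
Jia earns 8; deviating to Defect yields 4 — not better.
Neither player can strictly improve; the profile is a Nash equilibrium.

Neither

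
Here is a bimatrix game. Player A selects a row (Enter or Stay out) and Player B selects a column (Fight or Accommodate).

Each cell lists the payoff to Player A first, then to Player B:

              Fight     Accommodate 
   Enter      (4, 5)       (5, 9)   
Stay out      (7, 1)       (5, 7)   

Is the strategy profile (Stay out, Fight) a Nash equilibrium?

At (Stay out, Fight), Player A earns 7; switching to Enter would give 4, so Player A has no profitable deviation.
Player B earns 1; switching to Accommodate would give 7, so Player B would deviate.
Since at least one player can profitably deviate, this is not a Nash equilibrium.

No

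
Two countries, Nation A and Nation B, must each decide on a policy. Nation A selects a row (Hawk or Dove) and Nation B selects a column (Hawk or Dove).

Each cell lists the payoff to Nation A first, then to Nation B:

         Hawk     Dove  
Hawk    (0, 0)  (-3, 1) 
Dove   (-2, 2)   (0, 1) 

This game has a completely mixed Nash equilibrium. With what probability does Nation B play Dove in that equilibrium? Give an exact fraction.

Let q be the probability that Nation B plays Hawk. In a completely mixed equilibrium, Nation A must be indifferent between Hawk and Dove.
Nation A's expected payoff from Hawk is −3(1−q); from Dove it is −2q.
Setting these equal: 3q − 3 = −2q, so q = 3/5.
Therefore Nation B plays Dove with probability 1 − 3/5 = 2/5.

2/5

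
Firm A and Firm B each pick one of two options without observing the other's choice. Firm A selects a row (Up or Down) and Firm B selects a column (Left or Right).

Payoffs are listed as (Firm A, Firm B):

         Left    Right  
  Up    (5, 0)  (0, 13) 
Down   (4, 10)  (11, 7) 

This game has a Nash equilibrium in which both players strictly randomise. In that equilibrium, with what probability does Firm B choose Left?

11/12

Let y be the probability that Firm B plays Left. In a completely mixed equilibrium, Firm A must be indifferent between Up and Down.
Firm A's expected payoff from Up is 5y; from Down it is 4y + 11(1−y).
Setting these equal: 5y = −7y + 11, so y = 11/12.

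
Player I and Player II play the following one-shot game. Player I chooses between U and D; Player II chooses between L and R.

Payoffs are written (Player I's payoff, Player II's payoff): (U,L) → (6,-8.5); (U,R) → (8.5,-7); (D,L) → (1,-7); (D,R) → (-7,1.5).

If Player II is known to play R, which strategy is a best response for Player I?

Against R, Player I earns 8.5 from U and -7 from D.
So U is the best response.

U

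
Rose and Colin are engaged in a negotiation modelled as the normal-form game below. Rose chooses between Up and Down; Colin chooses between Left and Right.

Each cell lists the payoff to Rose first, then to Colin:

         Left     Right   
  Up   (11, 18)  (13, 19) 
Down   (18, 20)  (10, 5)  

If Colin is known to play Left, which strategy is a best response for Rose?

Against Left, Rose earns 11 from Up and 18 from Down.
So Down is the best response.

Down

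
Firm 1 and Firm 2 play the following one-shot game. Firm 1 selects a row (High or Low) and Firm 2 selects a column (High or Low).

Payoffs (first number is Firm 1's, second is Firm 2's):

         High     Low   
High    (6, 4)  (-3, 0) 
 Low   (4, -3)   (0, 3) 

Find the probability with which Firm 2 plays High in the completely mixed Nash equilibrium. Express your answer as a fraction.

Let c be the probability that Firm 2 plays High. In a completely mixed equilibrium, Firm 1 must be indifferent between High and Low.
Firm 1's expected payoff from High is 6c − 3(1−c); from Low it is 4c.
Setting these equal: 9c − 3 = 4c, so c = 3/5.

3/5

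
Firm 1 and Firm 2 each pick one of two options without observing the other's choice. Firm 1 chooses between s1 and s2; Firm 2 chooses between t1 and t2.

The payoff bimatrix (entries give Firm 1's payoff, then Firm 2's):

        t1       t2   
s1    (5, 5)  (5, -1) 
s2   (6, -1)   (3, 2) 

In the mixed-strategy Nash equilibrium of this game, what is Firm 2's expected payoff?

1

First find x, the probability Firm 1 plays s1, from Firm 2's indifference between t1 and t2: 5x − (1−x) = −x + 2(1−x), giving x = 1/3.
Since Firm 2 is indifferent in equilibrium, Firm 2's expected payoff equals the payoff from either column against (1/3, 2/3). Using t1: 5(1/3) − (2/3) = 1.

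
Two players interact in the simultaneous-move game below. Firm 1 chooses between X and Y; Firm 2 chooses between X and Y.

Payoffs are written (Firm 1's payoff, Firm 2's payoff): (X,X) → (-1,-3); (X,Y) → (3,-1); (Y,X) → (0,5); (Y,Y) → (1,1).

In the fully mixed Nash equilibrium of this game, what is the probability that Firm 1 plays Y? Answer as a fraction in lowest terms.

1/3

Let r be the probability that Firm 1 plays X. In a completely mixed equilibrium, Firm 2 must be indifferent between X and Y.
Firm 2's expected payoff from X is −3r + 5(1−r); from Y it is −r + (1−r).
Setting these equal: −8r + 5 = −2r + 1, so r = 2/3.
Therefore Firm 1 plays Y with probability 1 − 2/3 = 1/3.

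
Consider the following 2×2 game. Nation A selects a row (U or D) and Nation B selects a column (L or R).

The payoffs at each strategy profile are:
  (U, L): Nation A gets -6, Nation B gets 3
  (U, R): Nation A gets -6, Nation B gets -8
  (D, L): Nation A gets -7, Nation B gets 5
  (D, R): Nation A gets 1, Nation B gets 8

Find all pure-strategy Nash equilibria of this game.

(U, L): Nation A gets -6 ≥ -7 from D, and Nation B gets 3 ≥ -8 from R — Nash equilibrium.
(U, R): Nation A prefers D (1 > -6); Nation B prefers L (3 > -8) — not an equilibrium.
(D, L): Nation A prefers U (-6 > -7); Nation B prefers R (8 > 5) — not an equilibrium.
(D, R): Nation A gets 1 ≥ -6 from U, and Nation B gets 8 ≥ 5 from L — Nash equilibrium.

(U, L) and (D, R)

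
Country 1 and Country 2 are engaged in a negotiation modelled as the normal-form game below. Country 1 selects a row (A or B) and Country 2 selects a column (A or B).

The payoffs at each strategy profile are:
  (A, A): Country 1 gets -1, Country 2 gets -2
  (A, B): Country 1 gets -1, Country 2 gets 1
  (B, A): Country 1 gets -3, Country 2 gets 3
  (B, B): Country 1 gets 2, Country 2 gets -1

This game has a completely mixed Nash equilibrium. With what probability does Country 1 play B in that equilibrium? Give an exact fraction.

3/7

Let r be the probability that Country 1 plays A. In a completely mixed equilibrium, Country 2 must be indifferent between A and B.
Country 2's expected payoff from A is −2r + 3(1−r); from B it is r − (1−r).
Setting these equal: −5r + 3 = 2r − 1, so r = 4/7.
Therefore Country 1 plays B with probability 1 − 4/7 = 3/7.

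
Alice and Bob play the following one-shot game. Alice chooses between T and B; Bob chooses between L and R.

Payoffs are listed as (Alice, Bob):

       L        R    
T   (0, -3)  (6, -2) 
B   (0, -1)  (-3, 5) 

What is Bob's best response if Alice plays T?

Against T, Bob earns -3 from L and -2 from R.
So R is the best response.

R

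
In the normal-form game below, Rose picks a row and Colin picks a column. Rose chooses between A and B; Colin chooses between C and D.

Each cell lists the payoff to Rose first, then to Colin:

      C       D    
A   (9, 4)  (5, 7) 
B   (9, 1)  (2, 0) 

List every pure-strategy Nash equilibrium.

(A, D) and (B, C)

(A, C): Colin prefers D (7 > 4) — not an equilibrium.
(A, D): Rose gets 5 ≥ 2 from B, and Colin gets 7 ≥ 4 from C — Nash equilibrium.
(B, C): Rose gets 9 ≥ 9 from A, and Colin gets 1 ≥ 0 from D — Nash equilibrium.
(B, D): Rose prefers A (5 > 2); Colin prefers C (1 > 0) — not an equilibrium.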